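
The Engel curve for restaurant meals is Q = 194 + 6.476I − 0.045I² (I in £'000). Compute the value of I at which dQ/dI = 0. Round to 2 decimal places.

dQ/dI = 6.476 − 0.09I.
The good is inferior where dQ/dI < 0. Setting dQ/dI = 0 gives I = 6.476 / 0.09 = 71.96.

71.96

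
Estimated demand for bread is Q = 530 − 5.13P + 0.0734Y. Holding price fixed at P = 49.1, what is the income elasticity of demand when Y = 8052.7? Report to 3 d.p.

0.680

At P = 49.1, Y = 8052.7: Q = 869.185.
Holding P constant, ∂Q/∂Y = 0.0734.
η_Y = (∂Q/∂Y)·(Y/Q) = 0.0734 × (8052.7/869.185) = 0.680.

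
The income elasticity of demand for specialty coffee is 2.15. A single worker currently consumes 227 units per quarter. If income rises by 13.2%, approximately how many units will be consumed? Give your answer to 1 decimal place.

%ΔQ ≈ η × %ΔI = 2.15 × 13.2% = 28.38%.
New Q ≈ 227 × (1 + 0.2838) = 291.4.

291.4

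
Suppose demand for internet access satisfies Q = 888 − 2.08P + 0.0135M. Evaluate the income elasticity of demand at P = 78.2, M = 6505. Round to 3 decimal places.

At P = 78.2, M = 6505: Q = 813.162.
Holding P constant, ∂Q/∂M = 0.0135.
η_M = (∂Q/∂M)·(M/Q) = 0.0135 × (6505/813.162) = 0.108.

0.108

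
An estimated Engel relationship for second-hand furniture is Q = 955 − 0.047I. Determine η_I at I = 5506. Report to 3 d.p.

-0.372

At I = 5506: Q = 696.218.
dQ/dI = −0.047.
η = (dQ/dI)·(I/Q) = -0.047 × (5506/696.218) = -0.372.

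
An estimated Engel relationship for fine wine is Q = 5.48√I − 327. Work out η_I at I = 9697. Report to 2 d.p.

At I = 9697: Q = 212.634.
dQ/dI = 5.48/(2√I) = 0.0278248 at this income.
η = (dQ/dI)·(I/Q) = 0.0278248 × (9697/212.634) = 1.27.

1.27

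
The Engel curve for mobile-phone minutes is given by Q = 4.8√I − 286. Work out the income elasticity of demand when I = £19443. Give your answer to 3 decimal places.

0.873

At I = 19443: Q = 383.303.
dQ/dI = 4.8/(2√I) = 0.0172119 at this income.
η = (dQ/dI)·(I/Q) = 0.0172119 × (19443/383.303) = 0.873.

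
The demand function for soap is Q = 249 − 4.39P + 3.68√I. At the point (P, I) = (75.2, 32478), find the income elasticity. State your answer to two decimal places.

At P = 75.2, I = 32478: Q = 582.069.
Holding P constant, ∂Q/∂I = 3.68/(2√I) = 0.0102099.
η_I = (∂Q/∂I)·(I/Q) = 0.0102099 × (32478/582.069) = 0.57.

0.57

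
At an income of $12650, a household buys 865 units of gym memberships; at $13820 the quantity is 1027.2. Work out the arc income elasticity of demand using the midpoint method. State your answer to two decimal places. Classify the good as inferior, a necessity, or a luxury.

ΔQ = 1027.2 − 865 = 162.2; midpoint Q̄ = (865 + 1027.2)/2 = 946.1.
ΔI = 13820 − 12650 = 1170; midpoint Ī = (12650 + 13820)/2 = 13235.
η = (ΔQ/Q̄) ÷ (ΔI/Ī) = (162.2/946.1) ÷ (1170/13235) = 1.94.
η > 1 ⇒ luxury.

1.94 (luxury)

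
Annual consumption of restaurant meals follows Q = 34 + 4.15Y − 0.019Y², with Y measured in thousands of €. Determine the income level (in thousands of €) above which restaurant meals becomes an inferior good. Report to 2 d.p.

109.21

dQ/dY = 4.15 − 0.038Y.
The good is inferior where dQ/dY < 0. Setting dQ/dY = 0 gives Y = 4.15 / 0.038 = 109.21.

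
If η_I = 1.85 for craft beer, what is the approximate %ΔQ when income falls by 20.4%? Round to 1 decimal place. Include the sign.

%ΔQ ≈ η × %ΔI = 1.85 × (-20.4%) = -37.7%.

-37.7%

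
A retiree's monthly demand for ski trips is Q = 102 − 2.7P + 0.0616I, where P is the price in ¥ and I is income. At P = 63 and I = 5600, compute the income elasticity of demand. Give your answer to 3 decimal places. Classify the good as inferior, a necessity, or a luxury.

1.246 (luxury)

At P = 63, I = 5600: Q = 276.860.
Holding P constant, ∂Q/∂I = 0.0616.
η_I = (∂Q/∂I)·(I/Q) = 0.0616 × (5600/276.860) = 1.246.
Since η > 1, this is a luxury.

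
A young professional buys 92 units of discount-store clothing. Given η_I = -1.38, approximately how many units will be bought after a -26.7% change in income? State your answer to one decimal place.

%ΔQ ≈ η × %ΔI = -1.38 × (-26.7%) = 36.846%.
New Q ≈ 92 × (1 + 0.36846) = 125.9.

125.9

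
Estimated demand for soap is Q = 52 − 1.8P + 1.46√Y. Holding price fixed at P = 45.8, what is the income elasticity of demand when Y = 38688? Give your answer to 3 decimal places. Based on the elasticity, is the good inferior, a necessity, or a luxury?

0.559 (necessity)

At P = 45.8, Y = 38688: Q = 256.731.
Holding P constant, ∂Q/∂Y = 1.46/(2√Y) = 0.00371137.
η_Y = (∂Q/∂Y)·(Y/Q) = 0.00371137 × (38688/256.731) = 0.559.
Since 0 < η < 1, this is a necessity.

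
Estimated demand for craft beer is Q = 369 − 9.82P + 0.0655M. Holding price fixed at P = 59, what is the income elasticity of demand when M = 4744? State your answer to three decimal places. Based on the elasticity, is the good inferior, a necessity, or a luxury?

3.096 (luxury)

At P = 59, M = 4744: Q = 100.352.
Holding P constant, ∂Q/∂M = 0.0655.
η_M = (∂Q/∂M)·(M/Q) = 0.0655 × (4744/100.352) = 3.096.
Since η > 1, this is a luxury.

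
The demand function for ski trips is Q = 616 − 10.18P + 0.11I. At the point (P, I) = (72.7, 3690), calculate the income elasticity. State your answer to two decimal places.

At P = 72.7, I = 3690: Q = 281.814.
Holding P constant, ∂Q/∂I = 0.11.
η_I = (∂Q/∂I)·(I/Q) = 0.11 × (3690/281.814) = 1.44.

1.44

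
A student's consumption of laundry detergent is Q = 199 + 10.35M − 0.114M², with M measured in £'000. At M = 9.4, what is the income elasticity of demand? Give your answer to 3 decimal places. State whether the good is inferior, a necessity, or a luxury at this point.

At M = 9.4: Q = 286.2170.
dQ/dM = 10.35 − 0.228M = 8.20680.
η = (dQ/dM)·(M/Q) = 8.20680 × (9.4/286.2170) = 0.270.
0 < η < 1 ⇒ necessity.

0.270 (necessity)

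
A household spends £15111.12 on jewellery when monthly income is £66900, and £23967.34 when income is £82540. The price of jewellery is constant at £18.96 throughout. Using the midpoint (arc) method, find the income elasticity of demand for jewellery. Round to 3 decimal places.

2.165

With a constant price, Q₁ = 15111.12/18.96 = 797.000 and Q₂ = 23967.34/18.96 = 1264.100 (equivalently, work directly with expenditure since P cancels).
Midpoint %ΔQ = (23967.34 − 15111.12)/19539.23 = 0.45325; midpoint %ΔI = (82540 − 66900)/74720 = 0.20931.
η = 0.45325 / 0.20931 = 2.165.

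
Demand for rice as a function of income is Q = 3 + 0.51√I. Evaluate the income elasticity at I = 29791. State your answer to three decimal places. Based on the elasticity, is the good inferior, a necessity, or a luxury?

At I = 29791: Q = 91.026.
dQ/dI = 0.51/(2√I) = 0.0014774 at this income.
η = (dQ/dI)·(I/Q) = 0.0014774 × (29791/91.026) = 0.484.
Since 0 < η < 1, the good is a necessity.

0.484 (necessity)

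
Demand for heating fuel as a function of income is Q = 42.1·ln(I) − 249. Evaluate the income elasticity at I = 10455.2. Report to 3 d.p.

At I = 10455.2: Q = 140.629.
dQ/dI = 42.1/I = 0.0040267 at this income.
η = (dQ/dI)·(I/Q) = 0.0040267 × (10455.2/140.629) = 0.299.

0.299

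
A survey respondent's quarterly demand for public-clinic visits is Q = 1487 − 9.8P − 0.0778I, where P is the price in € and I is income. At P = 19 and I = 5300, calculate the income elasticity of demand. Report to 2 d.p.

-0.46

At P = 19, I = 5300: Q = 888.460.
Holding P constant, ∂Q/∂I = −0.0778.
η_I = (∂Q/∂I)·(I/Q) = -0.0778 × (5300/888.460) = -0.46.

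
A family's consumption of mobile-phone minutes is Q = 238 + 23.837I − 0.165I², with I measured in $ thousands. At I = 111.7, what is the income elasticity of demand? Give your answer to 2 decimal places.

At I = 111.7: Q = 841.9060.
dQ/dI = 23.837 − 0.33I = -13.02400.
η = (dQ/dI)·(I/Q) = -13.02400 × (111.7/841.9060) = -1.73.

-1.73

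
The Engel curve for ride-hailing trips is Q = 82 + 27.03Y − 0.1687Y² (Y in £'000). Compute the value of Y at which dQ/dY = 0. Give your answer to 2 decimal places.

dQ/dY = 27.03 − 0.3374Y.
The good is inferior where dQ/dY < 0. Setting dQ/dY = 0 gives Y = 27.03 / 0.3374 = 80.11.

80.11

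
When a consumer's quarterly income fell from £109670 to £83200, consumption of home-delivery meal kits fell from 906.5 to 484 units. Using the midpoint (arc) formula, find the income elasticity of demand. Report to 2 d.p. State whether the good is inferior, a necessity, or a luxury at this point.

2.21 (luxury)

ΔQ = 484 − 906.5 = -422.5; midpoint Q̄ = (906.5 + 484)/2 = 695.25.
ΔI = 83200 − 109670 = -26470; midpoint Ī = (109670 + 83200)/2 = 96435.
η = (ΔQ/Q̄) ÷ (ΔI/Ī) = (-422.5/695.25) ÷ (-26470/96435) = 2.21.
η > 1 ⇒ luxury.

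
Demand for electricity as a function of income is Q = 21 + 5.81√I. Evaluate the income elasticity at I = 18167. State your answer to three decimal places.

0.487

At I = 18167: Q = 804.101.
dQ/dI = 5.81/(2√I) = 0.0215528 at this income.
η = (dQ/dI)·(I/Q) = 0.0215528 × (18167/804.101) = 0.487.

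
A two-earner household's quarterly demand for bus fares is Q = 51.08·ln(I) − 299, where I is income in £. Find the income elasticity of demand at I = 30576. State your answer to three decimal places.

0.223

At I = 30576: Q = 228.553.
dQ/dI = 51.08/I = 0.00167059 at this income.
η = (dQ/dI)·(I/Q) = 0.00167059 × (30576/228.553) = 0.223.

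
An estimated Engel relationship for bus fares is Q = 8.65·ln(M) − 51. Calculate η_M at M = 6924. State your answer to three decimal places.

0.339

At M = 6924: Q = 25.490.
dQ/dM = 8.65/M = 0.00124928 at this income.
η = (dQ/dM)·(M/Q) = 0.00124928 × (6924/25.490) = 0.339.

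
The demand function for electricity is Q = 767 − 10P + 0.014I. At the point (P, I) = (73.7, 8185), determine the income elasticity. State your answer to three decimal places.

At P = 73.7, I = 8185: Q = 144.590.
Holding P constant, ∂Q/∂I = 0.014.
η_I = (∂Q/∂I)·(I/Q) = 0.014 × (8185/144.590) = 0.793.

0.793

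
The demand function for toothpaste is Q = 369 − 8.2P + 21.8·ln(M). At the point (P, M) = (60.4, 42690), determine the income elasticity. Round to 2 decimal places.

At P = 60.4, M = 42690: Q = 106.145.
Holding P constant, ∂Q/∂M = 21.8/M = 0.000510658.
η_M = (∂Q/∂M)·(M/Q) = 0.000510658 × (42690/106.145) = 0.21.

0.21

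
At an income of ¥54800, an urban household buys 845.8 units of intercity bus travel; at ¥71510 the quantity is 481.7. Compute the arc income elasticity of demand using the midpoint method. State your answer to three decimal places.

-2.073

ΔQ = 481.7 − 845.8 = -364.1; midpoint Q̄ = (845.8 + 481.7)/2 = 663.75.
ΔI = 71510 − 54800 = 16710; midpoint Ī = (54800 + 71510)/2 = 63155.
η = (ΔQ/Q̄) ÷ (ΔI/Ī) = (-364.1/663.75) ÷ (16710/63155) = -2.073.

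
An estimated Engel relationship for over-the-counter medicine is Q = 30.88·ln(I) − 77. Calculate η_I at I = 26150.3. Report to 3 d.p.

At I = 26150.3: Q = 237.100.
dQ/dI = 30.88/I = 0.00118087 at this income.
η = (dQ/dI)·(I/Q) = 0.00118087 × (26150.3/237.100) = 0.130.

0.130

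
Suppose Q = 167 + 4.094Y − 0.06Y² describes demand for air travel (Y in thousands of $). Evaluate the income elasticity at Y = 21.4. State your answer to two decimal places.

At Y = 21.4: Q = 227.1340.
dQ/dY = 4.094 − 0.12Y = 1.52600.
η = (dQ/dY)·(Y/Q) = 1.52600 × (21.4/227.1340) = 0.14.

0.14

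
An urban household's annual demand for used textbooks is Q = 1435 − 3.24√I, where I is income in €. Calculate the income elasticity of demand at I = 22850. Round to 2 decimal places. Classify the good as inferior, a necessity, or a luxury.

At I = 22850: Q = 945.235.
dQ/dI = -3.24/(2√I) = -0.010717 at this income.
η = (dQ/dI)·(I/Q) = -0.010717 × (22850/945.235) = -0.26.
Since η < 0, the good is an inferior good.

-0.26 (inferior good)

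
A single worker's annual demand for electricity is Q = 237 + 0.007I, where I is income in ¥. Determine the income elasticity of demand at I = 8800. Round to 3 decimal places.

0.206

At I = 8800: Q = 298.600.
dQ/dI = 0.007.
η = (dQ/dI)·(I/Q) = 0.007 × (8800/298.600) = 0.206.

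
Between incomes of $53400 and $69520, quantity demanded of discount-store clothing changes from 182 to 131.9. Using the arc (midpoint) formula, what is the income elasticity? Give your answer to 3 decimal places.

-1.217

ΔQ = 131.9 − 182 = -50.1; midpoint Q̄ = (182 + 131.9)/2 = 156.95.
ΔI = 69520 − 53400 = 16120; midpoint Ī = (53400 + 69520)/2 = 61460.
η = (ΔQ/Q̄) ÷ (ΔI/Ī) = (-50.1/156.95) ÷ (16120/61460) = -1.217.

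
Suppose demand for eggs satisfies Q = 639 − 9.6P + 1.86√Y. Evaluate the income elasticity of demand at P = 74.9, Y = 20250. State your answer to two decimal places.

0.72

At P = 74.9, Y = 20250: Q = 184.643.
Holding P constant, ∂Q/∂Y = 1.86/(2√Y) = 0.00653537.
η_Y = (∂Q/∂Y)·(Y/Q) = 0.00653537 × (20250/184.643) = 0.72.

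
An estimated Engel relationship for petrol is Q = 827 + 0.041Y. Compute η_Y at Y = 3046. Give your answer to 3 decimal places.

0.131

At Y = 3046: Q = 951.886.
dQ/dY = 0.041.
η = (dQ/dY)·(Y/Q) = 0.041 × (3046/951.886) = 0.131.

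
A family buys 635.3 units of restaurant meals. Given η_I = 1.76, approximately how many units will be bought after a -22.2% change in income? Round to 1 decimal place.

387.1

%ΔQ ≈ η × %ΔI = 1.76 × (-22.2%) = -39.072%.
New Q ≈ 635.3 × (1 − 0.39072) = 387.1.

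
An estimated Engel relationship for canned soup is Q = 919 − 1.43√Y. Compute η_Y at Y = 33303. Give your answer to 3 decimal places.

-0.198

At Y = 33303: Q = 658.038.
dQ/dY = -1.43/(2√Y) = -0.003918 at this income.
η = (dQ/dY)·(Y/Q) = -0.003918 × (33303/658.038) = -0.198.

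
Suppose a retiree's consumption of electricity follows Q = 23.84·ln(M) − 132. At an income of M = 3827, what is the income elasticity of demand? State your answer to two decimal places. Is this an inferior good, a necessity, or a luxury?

0.37 (necessity)

At M = 3827: Q = 64.676.
dQ/dM = 23.84/M = 0.00622942 at this income.
η = (dQ/dM)·(M/Q) = 0.00622942 × (3827/64.676) = 0.37.
Since 0 < η < 1, the good is a necessity.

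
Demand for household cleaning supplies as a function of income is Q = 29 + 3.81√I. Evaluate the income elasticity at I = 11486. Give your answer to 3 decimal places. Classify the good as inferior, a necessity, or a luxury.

At I = 11486: Q = 437.328.
dQ/dI = 3.81/(2√I) = 0.017775 at this income.
η = (dQ/dI)·(I/Q) = 0.017775 × (11486/437.328) = 0.467.
Since 0 < η < 1, the good is a necessity.

0.467 (necessity)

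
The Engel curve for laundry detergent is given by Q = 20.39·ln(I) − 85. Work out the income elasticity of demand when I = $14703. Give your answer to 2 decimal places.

0.18

At I = 14703: Q = 110.659.
dQ/dI = 20.39/I = 0.00138679 at this income.
η = (dQ/dI)·(I/Q) = 0.00138679 × (14703/110.659) = 0.18.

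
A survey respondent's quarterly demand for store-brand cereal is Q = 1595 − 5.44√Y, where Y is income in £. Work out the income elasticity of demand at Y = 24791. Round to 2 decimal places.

At Y = 24791: Q = 738.463.
dQ/dY = -5.44/(2√Y) = -0.0172752 at this income.
η = (dQ/dY)·(Y/Q) = -0.0172752 × (24791/738.463) = -0.58.

-0.58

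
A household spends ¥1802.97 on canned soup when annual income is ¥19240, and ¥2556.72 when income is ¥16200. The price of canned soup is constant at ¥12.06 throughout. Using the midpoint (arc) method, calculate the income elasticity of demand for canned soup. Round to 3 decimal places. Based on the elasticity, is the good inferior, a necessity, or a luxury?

With a constant price, Q₁ = 1802.97/12.06 = 149.500 and Q₂ = 2556.72/12.06 = 212.000 (equivalently, work directly with expenditure since P cancels).
Midpoint %ΔQ = (2556.72 − 1802.97)/2179.84 = 0.34578; midpoint %ΔI = (16200 − 19240)/17720 = -0.17156.
η = 0.34578 / -0.17156 = -2.016.
η < 0 ⇒ inferior good.

-2.016 (inferior good)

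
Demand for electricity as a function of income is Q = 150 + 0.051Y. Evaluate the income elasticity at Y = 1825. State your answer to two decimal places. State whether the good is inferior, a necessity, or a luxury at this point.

At Y = 1825: Q = 243.075.
dQ/dY = 0.051.
η = (dQ/dY)·(Y/Q) = 0.051 × (1825/243.075) = 0.38.
Since 0 < η < 1, the good is a necessity.

0.38 (necessity)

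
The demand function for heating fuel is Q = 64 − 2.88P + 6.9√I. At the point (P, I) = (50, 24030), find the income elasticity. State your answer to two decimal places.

At P = 50, I = 24030: Q = 989.611.
Holding P constant, ∂Q/∂I = 6.9/(2√I) = 0.0222557.
η_I = (∂Q/∂I)·(I/Q) = 0.0222557 × (24030/989.611) = 0.54.

0.54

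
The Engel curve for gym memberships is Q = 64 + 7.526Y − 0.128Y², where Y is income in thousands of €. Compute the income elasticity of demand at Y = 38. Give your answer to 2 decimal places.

At Y = 38: Q = 165.1560.
dQ/dY = 7.526 − 0.256Y = -2.20200.
η = (dQ/dY)·(Y/Q) = -2.20200 × (38/165.1560) = -0.51.

-0.51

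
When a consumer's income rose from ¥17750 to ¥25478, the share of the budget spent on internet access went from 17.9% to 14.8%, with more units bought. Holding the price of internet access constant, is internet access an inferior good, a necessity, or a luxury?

Quantity rises but the budget share falls as income rises, so 0 < η < 1.

necessity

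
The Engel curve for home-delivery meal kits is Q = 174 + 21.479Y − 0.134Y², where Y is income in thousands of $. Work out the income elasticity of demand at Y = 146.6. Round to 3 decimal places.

-5.894

At Y = 146.6: Q = 442.9524.
dQ/dY = 21.479 − 0.268Y = -17.80980.
η = (dQ/dY)·(Y/Q) = -17.80980 × (146.6/442.9524) = -5.894.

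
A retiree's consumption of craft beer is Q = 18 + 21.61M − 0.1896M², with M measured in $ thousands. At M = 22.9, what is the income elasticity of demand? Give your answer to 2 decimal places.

0.72

At M = 22.9: Q = 413.4409.
dQ/dM = 21.61 − 0.3792M = 12.92632.
η = (dQ/dM)·(M/Q) = 12.92632 × (22.9/413.4409) = 0.72.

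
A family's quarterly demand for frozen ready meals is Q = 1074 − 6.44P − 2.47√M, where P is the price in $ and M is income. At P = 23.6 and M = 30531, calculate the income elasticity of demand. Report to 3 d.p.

-0.440

At P = 23.6, M = 30531: Q = 490.430.
Holding P constant, ∂Q/∂M = -2.47/(2√M) = -0.007068.
η_M = (∂Q/∂M)·(M/Q) = -0.007068 × (30531/490.430) = -0.440.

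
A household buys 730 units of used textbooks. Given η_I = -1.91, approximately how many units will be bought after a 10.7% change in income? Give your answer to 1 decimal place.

580.8

%ΔQ ≈ η × %ΔI = -1.91 × 10.7% = -20.437%.
New Q ≈ 730 × (1 − 0.20437) = 580.8.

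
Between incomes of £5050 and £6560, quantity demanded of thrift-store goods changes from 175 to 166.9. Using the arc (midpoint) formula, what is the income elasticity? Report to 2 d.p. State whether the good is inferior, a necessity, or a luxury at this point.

ΔQ = 166.9 − 175 = -8.1; midpoint Q̄ = (175 + 166.9)/2 = 170.95.
ΔI = 6560 − 5050 = 1510; midpoint Ī = (5050 + 6560)/2 = 5805.
η = (ΔQ/Q̄) ÷ (ΔI/Ī) = (-8.1/170.95) ÷ (1510/5805) = -0.18.
η < 0 ⇒ inferior good.

-0.18 (inferior good)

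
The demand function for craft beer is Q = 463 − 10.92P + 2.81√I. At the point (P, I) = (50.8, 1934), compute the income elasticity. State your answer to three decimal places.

1.941

At P = 50.8, I = 1934: Q = 31.840.
Holding P constant, ∂Q/∂I = 2.81/(2√I) = 0.0319483.
η_I = (∂Q/∂I)·(I/Q) = 0.0319483 × (1934/31.840) = 1.941.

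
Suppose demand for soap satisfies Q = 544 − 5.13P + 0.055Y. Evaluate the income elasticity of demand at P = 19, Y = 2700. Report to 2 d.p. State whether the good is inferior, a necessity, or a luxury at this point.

At P = 19, Y = 2700: Q = 595.030.
Holding P constant, ∂Q/∂Y = 0.055.
η_Y = (∂Q/∂Y)·(Y/Q) = 0.055 × (2700/595.030) = 0.25.
Since 0 < η < 1, this is a necessity.

0.25 (necessity)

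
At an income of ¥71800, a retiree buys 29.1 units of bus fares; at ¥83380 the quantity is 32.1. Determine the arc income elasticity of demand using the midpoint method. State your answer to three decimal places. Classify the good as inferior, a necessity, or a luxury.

ΔQ = 32.1 − 29.1 = 3; midpoint Q̄ = (29.1 + 32.1)/2 = 30.6.
ΔI = 83380 − 71800 = 11580; midpoint Ī = (71800 + 83380)/2 = 77590.
η = (ΔQ/Q̄) ÷ (ΔI/Ī) = (3/30.6) ÷ (11580/77590) = 0.657.
0 < η < 1 ⇒ necessity.

0.657 (necessity)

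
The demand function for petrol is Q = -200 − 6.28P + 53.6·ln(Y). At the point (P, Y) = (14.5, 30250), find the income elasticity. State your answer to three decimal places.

At P = 14.5, Y = 30250: Q = 261.945.
Holding P constant, ∂Q/∂Y = 53.6/Y = 0.0017719.
η_Y = (∂Q/∂Y)·(Y/Q) = 0.0017719 × (30250/261.945) = 0.205.

0.205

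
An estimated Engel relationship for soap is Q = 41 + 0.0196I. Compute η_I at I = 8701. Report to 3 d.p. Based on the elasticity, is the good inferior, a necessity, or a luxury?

0.806 (necessity)

At I = 8701: Q = 211.540.
dQ/dI = 0.0196.
η = (dQ/dI)·(I/Q) = 0.0196 × (8701/211.540) = 0.806.
Since 0 < η < 1, the good is a necessity.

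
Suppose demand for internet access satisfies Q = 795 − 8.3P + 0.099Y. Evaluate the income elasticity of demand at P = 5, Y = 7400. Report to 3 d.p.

0.493

At P = 5, Y = 7400: Q = 1486.100.
Holding P constant, ∂Q/∂Y = 0.099.
η_Y = (∂Q/∂Y)·(Y/Q) = 0.099 × (7400/1486.100) = 0.493.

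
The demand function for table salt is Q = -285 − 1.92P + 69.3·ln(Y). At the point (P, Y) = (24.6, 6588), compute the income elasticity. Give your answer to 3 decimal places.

0.250

At P = 24.6, Y = 6588: Q = 277.123.
Holding P constant, ∂Q/∂Y = 69.3/Y = 0.0105191.
η_Y = (∂Q/∂Y)·(Y/Q) = 0.0105191 × (6588/277.123) = 0.250.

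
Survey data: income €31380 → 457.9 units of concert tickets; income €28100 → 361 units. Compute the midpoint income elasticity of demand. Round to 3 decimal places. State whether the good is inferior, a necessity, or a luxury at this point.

ΔQ = 361 − 457.9 = -96.9; midpoint Q̄ = (457.9 + 361)/2 = 409.45.
ΔI = 28100 − 31380 = -3280; midpoint Ī = (31380 + 28100)/2 = 29740.
η = (ΔQ/Q̄) ÷ (ΔI/Ī) = (-96.9/409.45) ÷ (-3280/29740) = 2.146.
η > 1 ⇒ luxury.

2.146 (luxury)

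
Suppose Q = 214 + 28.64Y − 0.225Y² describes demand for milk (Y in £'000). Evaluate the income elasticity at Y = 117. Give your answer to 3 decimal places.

At Y = 117: Q = 484.8550.
dQ/dY = 28.64 − 0.45Y = -24.01000.
η = (dQ/dY)·(Y/Q) = -24.01000 × (117/484.8550) = -5.794.

-5.794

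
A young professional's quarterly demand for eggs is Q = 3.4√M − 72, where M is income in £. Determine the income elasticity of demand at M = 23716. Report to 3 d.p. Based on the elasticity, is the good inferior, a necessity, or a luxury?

0.580 (necessity)

At M = 23716: Q = 451.600.
dQ/dM = 3.4/(2√M) = 0.011039 at this income.
η = (dQ/dM)·(M/Q) = 0.011039 × (23716/451.600) = 0.580.
Since 0 < η < 1, the good is a necessity.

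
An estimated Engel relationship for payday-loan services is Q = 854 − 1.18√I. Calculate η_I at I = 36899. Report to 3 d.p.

At I = 36899: Q = 627.332.
dQ/dI = -1.18/(2√I) = -0.00307146 at this income.
η = (dQ/dI)·(I/Q) = -0.00307146 × (36899/627.332) = -0.181.

-0.181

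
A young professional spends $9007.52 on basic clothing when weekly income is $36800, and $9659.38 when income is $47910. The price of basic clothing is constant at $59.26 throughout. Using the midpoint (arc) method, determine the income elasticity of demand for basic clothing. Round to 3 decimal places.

With a constant price, Q₁ = 9007.52/59.26 = 152.000 and Q₂ = 9659.38/59.26 = 163.000 (equivalently, work directly with expenditure since P cancels).
Midpoint %ΔQ = (9659.38 − 9007.52)/9333.45 = 0.06984; midpoint %ΔI = (47910 − 36800)/42355 = 0.26231.
η = 0.06984 / 0.26231 = 0.266.

0.266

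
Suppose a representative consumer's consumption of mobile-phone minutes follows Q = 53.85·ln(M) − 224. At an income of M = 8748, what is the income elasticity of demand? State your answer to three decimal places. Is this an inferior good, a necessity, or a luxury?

0.203 (necessity)

At M = 8748: Q = 264.774.
dQ/dM = 53.85/M = 0.00615569 at this income.
η = (dQ/dM)·(M/Q) = 0.00615569 × (8748/264.774) = 0.203.
Since 0 < η < 1, the good is a necessity.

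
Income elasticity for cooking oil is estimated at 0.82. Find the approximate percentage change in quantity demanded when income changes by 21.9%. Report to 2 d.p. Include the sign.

%ΔQ ≈ η × %ΔI = 0.82 × 21.9% = 17.96%.

17.96%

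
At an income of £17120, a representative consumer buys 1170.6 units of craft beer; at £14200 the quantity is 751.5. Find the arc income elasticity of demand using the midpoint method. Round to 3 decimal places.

ΔQ = 751.5 − 1170.6 = -419.1; midpoint Q̄ = (1170.6 + 751.5)/2 = 961.05.
ΔI = 14200 − 17120 = -2920; midpoint Ī = (17120 + 14200)/2 = 15660.
η = (ΔQ/Q̄) ÷ (ΔI/Ī) = (-419.1/961.05) ÷ (-2920/15660) = 2.339.

2.339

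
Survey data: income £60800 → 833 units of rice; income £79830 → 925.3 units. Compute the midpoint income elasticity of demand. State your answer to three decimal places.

0.388

ΔQ = 925.3 − 833 = 92.3; midpoint Q̄ = (833 + 925.3)/2 = 879.15.
ΔI = 79830 − 60800 = 19030; midpoint Ī = (60800 + 79830)/2 = 70315.
η = (ΔQ/Q̄) ÷ (ΔI/Ī) = (92.3/879.15) ÷ (19030/70315) = 0.388.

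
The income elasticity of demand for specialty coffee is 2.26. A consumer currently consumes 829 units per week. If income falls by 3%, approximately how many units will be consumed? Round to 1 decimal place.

%ΔQ ≈ η × %ΔI = 2.26 × (-3%) = -6.78%.
New Q ≈ 829 × (1 − 0.0678) = 772.8.

772.8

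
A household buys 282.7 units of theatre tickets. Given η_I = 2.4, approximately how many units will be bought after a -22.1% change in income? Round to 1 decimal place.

%ΔQ ≈ η × %ΔI = 2.4 × (-22.1%) = -53.04%.
New Q ≈ 282.7 × (1 − 0.5304) = 132.8.

132.8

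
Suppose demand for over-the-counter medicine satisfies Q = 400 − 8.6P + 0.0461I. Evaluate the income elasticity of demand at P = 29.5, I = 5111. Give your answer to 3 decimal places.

At P = 29.5, I = 5111: Q = 381.917.
Holding P constant, ∂Q/∂I = 0.0461.
η_I = (∂Q/∂I)·(I/Q) = 0.0461 × (5111/381.917) = 0.617.

0.617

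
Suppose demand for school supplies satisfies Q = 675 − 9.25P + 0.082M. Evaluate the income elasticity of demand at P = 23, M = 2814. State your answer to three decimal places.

0.333

At P = 23, M = 2814: Q = 692.998.
Holding P constant, ∂Q/∂M = 0.082.
η_M = (∂Q/∂M)·(M/Q) = 0.082 × (2814/692.998) = 0.333.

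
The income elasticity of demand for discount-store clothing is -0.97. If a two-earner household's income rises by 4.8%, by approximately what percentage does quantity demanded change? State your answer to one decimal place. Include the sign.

%ΔQ ≈ η × %ΔI = -0.97 × 4.8% = -4.7%.

-4.7%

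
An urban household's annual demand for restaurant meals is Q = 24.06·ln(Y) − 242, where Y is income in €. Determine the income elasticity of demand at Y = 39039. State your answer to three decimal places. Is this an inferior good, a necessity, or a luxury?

At Y = 39039: Q = 12.370.
dQ/dY = 24.06/Y = 0.000616307 at this income.
η = (dQ/dY)·(Y/Q) = 0.000616307 × (39039/12.370) = 1.945.
Since η > 1, the good is a luxury.

1.945 (luxury)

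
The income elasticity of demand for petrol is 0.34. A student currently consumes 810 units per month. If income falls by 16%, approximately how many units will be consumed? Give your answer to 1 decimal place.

%ΔQ ≈ η × %ΔI = 0.34 × (-16%) = -5.44%.
New Q ≈ 810 × (1 − 0.0544) = 765.9.

765.9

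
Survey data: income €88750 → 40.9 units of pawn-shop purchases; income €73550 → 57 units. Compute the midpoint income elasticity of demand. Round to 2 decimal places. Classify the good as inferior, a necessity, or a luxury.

ΔQ = 57 − 40.9 = 16.1; midpoint Q̄ = (40.9 + 57)/2 = 48.95.
ΔI = 73550 − 88750 = -15200; midpoint Ī = (88750 + 73550)/2 = 81150.
η = (ΔQ/Q̄) ÷ (ΔI/Ī) = (16.1/48.95) ÷ (-15200/81150) = -1.76.
η < 0 ⇒ inferior good.

-1.76 (inferior good)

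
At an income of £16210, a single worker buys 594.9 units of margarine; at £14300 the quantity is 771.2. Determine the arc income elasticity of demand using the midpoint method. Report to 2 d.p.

-2.06

ΔQ = 771.2 − 594.9 = 176.3; midpoint Q̄ = (594.9 + 771.2)/2 = 683.05.
ΔI = 14300 − 16210 = -1910; midpoint Ī = (16210 + 14300)/2 = 15255.
η = (ΔQ/Q̄) ÷ (ΔI/Ī) = (176.3/683.05) ÷ (-1910/15255) = -2.06.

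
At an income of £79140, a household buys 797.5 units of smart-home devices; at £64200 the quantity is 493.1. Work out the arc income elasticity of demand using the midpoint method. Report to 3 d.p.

ΔQ = 493.1 − 797.5 = -304.4; midpoint Q̄ = (797.5 + 493.1)/2 = 645.3.
ΔI = 64200 − 79140 = -14940; midpoint Ī = (79140 + 64200)/2 = 71670.
η = (ΔQ/Q̄) ÷ (ΔI/Ī) = (-304.4/645.3) ÷ (-14940/71670) = 2.263.

2.263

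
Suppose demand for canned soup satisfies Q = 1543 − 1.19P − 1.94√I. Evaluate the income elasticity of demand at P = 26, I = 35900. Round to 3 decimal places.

At P = 26, I = 35900: Q = 1144.482.
Holding P constant, ∂Q/∂I = -1.94/(2√I) = -0.00511946.
η_I = (∂Q/∂I)·(I/Q) = -0.00511946 × (35900/1144.482) = -0.161.

-0.161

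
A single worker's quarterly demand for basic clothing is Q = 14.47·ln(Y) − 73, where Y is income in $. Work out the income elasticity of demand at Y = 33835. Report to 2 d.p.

At Y = 33835: Q = 77.911.
dQ/dY = 14.47/Y = 0.000427664 at this income.
η = (dQ/dY)·(Y/Q) = 0.000427664 × (33835/77.911) = 0.19.

0.19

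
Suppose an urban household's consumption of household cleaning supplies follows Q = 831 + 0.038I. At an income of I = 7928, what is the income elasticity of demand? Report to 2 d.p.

0.27

At I = 7928: Q = 1132.264.
dQ/dI = 0.038.
η = (dQ/dI)·(I/Q) = 0.038 × (7928/1132.264) = 0.27.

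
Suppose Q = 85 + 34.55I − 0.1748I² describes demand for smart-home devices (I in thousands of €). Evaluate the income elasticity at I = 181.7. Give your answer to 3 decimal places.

-8.896

At I = 181.7: Q = 591.7322.
dQ/dI = 34.55 − 0.3496I = -28.97232.
η = (dQ/dI)·(I/Q) = -28.97232 × (181.7/591.7322) = -8.896.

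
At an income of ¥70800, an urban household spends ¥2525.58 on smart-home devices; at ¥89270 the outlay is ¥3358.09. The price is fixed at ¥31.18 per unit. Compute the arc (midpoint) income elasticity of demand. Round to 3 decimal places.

With a constant price, Q₁ = 2525.58/31.18 = 81.000 and Q₂ = 3358.09/31.18 = 107.700 (equivalently, work directly with expenditure since P cancels).
Midpoint %ΔQ = (3358.09 − 2525.58)/2941.84 = 0.28299; midpoint %ΔI = (89270 − 70800)/80035 = 0.23077.
η = 0.28299 / 0.23077 = 1.226.

1.226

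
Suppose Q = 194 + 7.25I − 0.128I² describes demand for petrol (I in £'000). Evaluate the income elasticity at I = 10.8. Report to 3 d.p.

0.188

At I = 10.8: Q = 257.3701.
dQ/dI = 7.25 − 0.256I = 4.48520.
η = (dQ/dI)·(I/Q) = 4.48520 × (10.8/257.3701) = 0.188.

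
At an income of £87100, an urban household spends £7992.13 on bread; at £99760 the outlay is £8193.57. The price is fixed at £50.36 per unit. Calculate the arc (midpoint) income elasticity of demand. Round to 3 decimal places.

0.184

With a constant price, Q₁ = 7992.13/50.36 = 158.700 and Q₂ = 8193.57/50.36 = 162.700 (equivalently, work directly with expenditure since P cancels).
Midpoint %ΔQ = (8193.57 − 7992.13)/8092.85 = 0.02489; midpoint %ΔI = (99760 − 87100)/93430 = 0.13550.
η = 0.02489 / 0.13550 = 0.184.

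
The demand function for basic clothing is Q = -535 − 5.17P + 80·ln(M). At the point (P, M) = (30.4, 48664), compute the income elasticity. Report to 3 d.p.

0.467

At P = 30.4, M = 48664: Q = 171.248.
Holding P constant, ∂Q/∂M = 80/M = 0.00164393.
η_M = (∂Q/∂M)·(M/Q) = 0.00164393 × (48664/171.248) = 0.467.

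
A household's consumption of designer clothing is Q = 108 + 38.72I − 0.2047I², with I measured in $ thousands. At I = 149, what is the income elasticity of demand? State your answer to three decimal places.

-2.491

At I = 149: Q = 1332.7353.
dQ/dI = 38.72 − 0.4094I = -22.28060.
η = (dQ/dI)·(I/Q) = -22.28060 × (149/1332.7353) = -2.491.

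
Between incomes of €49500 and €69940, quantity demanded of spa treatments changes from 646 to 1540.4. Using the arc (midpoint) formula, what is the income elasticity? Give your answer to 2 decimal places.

ΔQ = 1540.4 − 646 = 894.4; midpoint Q̄ = (646 + 1540.4)/2 = 1093.2.
ΔI = 69940 − 49500 = 20440; midpoint Ī = (49500 + 69940)/2 = 59720.
η = (ΔQ/Q̄) ÷ (ΔI/Ī) = (894.4/1093.2) ÷ (20440/59720) = 2.39.

2.39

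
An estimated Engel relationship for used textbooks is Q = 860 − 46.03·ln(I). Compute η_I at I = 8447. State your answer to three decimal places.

-0.104

At I = 8447: Q = 443.817.
dQ/dI = -46.03/I = -0.00544927 at this income.
η = (dQ/dI)·(I/Q) = -0.00544927 × (8447/443.817) = -0.104.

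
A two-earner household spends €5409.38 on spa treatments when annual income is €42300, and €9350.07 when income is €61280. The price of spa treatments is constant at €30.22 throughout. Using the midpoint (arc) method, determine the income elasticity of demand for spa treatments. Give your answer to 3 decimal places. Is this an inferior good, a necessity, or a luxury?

With a constant price, Q₁ = 5409.38/30.22 = 179.000 and Q₂ = 9350.07/30.22 = 309.400 (equivalently, work directly with expenditure since P cancels).
Midpoint %ΔQ = (9350.07 − 5409.38)/7379.73 = 0.53399; midpoint %ΔI = (61280 − 42300)/51790 = 0.36648.
η = 0.53399 / 0.36648 = 1.457.
η > 1 ⇒ luxury.

1.457 (luxury)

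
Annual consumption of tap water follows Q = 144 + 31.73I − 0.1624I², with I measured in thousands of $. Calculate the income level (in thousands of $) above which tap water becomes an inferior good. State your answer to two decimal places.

97.69

dQ/dI = 31.73 − 0.3248I.
The good is inferior where dQ/dI < 0. Setting dQ/dI = 0 gives I = 31.73 / 0.3248 = 97.69.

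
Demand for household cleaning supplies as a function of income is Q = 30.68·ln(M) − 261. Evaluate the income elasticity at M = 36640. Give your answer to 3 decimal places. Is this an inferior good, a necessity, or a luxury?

0.500 (necessity)

At M = 36640: Q = 61.413.
dQ/dM = 30.68/M = 0.000837336 at this income.
η = (dQ/dM)·(M/Q) = 0.000837336 × (36640/61.413) = 0.500.
Since 0 < η < 1, the good is a necessity.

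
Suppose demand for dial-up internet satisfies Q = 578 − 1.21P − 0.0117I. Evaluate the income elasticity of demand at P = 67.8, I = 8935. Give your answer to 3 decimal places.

At P = 67.8, I = 8935: Q = 391.423.
Holding P constant, ∂Q/∂I = −0.0117.
η_I = (∂Q/∂I)·(I/Q) = -0.0117 × (8935/391.423) = -0.267.

-0.267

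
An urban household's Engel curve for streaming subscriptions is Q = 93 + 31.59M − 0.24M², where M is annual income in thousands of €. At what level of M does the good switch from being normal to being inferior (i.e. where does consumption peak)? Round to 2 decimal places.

dQ/dM = 31.59 − 0.48M.
The good is inferior where dQ/dM < 0. Setting dQ/dM = 0 gives M = 31.59 / 0.48 = 65.81.

65.81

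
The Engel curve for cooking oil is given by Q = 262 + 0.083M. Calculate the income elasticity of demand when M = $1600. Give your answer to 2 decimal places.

0.34

At M = 1600: Q = 394.800.
dQ/dM = 0.083.
η = (dQ/dM)·(M/Q) = 0.083 × (1600/394.800) = 0.34.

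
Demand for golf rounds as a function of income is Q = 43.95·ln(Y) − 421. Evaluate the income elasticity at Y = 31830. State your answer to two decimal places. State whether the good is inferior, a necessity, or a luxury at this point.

1.27 (luxury)

At Y = 31830: Q = 34.681.
dQ/dY = 43.95/Y = 0.00138077 at this income.
η = (dQ/dY)·(Y/Q) = 0.00138077 × (31830/34.681) = 1.27.
Since η > 1, the good is a luxury.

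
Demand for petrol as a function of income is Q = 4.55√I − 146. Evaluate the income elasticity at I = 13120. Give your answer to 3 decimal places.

At I = 13120: Q = 375.169.
dQ/dI = 4.55/(2√I) = 0.0198616 at this income.
η = (dQ/dI)·(I/Q) = 0.0198616 × (13120/375.169) = 0.695.

0.695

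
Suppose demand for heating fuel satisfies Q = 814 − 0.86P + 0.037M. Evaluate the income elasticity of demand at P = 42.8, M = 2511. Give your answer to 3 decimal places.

At P = 42.8, M = 2511: Q = 870.099.
Holding P constant, ∂Q/∂M = 0.037.
η_M = (∂Q/∂M)·(M/Q) = 0.037 × (2511/870.099) = 0.107.

0.107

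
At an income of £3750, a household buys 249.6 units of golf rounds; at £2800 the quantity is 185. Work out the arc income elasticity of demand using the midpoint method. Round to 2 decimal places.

1.02

ΔQ = 185 − 249.6 = -64.6; midpoint Q̄ = (249.6 + 185)/2 = 217.3.
ΔI = 2800 − 3750 = -950; midpoint Ī = (3750 + 2800)/2 = 3275.
η = (ΔQ/Q̄) ÷ (ΔI/Ī) = (-64.6/217.3) ÷ (-950/3275) = 1.02.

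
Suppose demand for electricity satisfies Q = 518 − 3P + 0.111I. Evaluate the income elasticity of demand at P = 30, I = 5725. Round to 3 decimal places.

0.598

At P = 30, I = 5725: Q = 1063.475.
Holding P constant, ∂Q/∂I = 0.111.
η_I = (∂Q/∂I)·(I/Q) = 0.111 × (5725/1063.475) = 0.598.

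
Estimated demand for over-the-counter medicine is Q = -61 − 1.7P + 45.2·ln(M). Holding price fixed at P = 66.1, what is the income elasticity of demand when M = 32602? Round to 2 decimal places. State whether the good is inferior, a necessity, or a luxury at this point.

0.15 (necessity)

At P = 66.1, M = 32602: Q = 296.354.
Holding P constant, ∂Q/∂M = 45.2/M = 0.00138642.
η_M = (∂Q/∂M)·(M/Q) = 0.00138642 × (32602/296.354) = 0.15.
Since 0 < η < 1, this is a necessity.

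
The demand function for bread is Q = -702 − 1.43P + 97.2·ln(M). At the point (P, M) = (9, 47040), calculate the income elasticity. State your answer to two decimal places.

0.29

At P = 9, M = 47040: Q = 330.881.
Holding P constant, ∂Q/∂M = 97.2/M = 0.00206633.
η_M = (∂Q/∂M)·(M/Q) = 0.00206633 × (47040/330.881) = 0.29.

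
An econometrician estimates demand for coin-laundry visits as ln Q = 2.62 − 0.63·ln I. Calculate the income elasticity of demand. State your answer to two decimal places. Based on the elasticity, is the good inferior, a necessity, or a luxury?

In a log-linear demand, the coefficient on ln I is the income elasticity.
So η = -0.63.
η < 0 ⇒ inferior good.

-0.63 (inferior good)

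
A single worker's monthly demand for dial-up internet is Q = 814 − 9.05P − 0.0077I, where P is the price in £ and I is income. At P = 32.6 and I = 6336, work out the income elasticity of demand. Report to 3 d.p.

At P = 32.6, I = 6336: Q = 470.183.
Holding P constant, ∂Q/∂I = −0.0077.
η_I = (∂Q/∂I)·(I/Q) = -0.0077 × (6336/470.183) = -0.104.

-0.104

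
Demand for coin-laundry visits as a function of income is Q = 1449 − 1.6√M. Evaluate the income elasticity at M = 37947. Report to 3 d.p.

At M = 37947: Q = 1137.320.
dQ/dM = -1.6/(2√M) = -0.00410678 at this income.
η = (dQ/dM)·(M/Q) = -0.00410678 × (37947/1137.320) = -0.137.

-0.137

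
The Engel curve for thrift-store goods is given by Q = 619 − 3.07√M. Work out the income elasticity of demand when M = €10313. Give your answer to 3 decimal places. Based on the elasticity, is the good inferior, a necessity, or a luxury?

At M = 10313: Q = 307.232.
dQ/dM = -3.07/(2√M) = -0.0151153 at this income.
η = (dQ/dM)·(M/Q) = -0.0151153 × (10313/307.232) = -0.507.
Since η < 0, the good is an inferior good.

-0.507 (inferior good)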